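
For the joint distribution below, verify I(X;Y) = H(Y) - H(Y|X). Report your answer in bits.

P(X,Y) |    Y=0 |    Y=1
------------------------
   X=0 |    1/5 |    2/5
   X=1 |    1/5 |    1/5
I(X;Y) = 0.0200 bits

Mutual information has multiple equivalent forms:
- I(X;Y) = H(X) - H(X|Y)
- I(X;Y) = H(Y) - H(Y|X)
- I(X;Y) = H(X) + H(Y) - H(X,Y)

Computing all quantities:
H(X) = 0.9710, H(Y) = 0.9710, H(X,Y) = 1.9219
H(X|Y) = 0.9510, H(Y|X) = 0.9510

Verification:
H(X) - H(X|Y) = 0.9710 - 0.9510 = 0.0200
H(Y) - H(Y|X) = 0.9710 - 0.9510 = 0.0200
H(X) + H(Y) - H(X,Y) = 0.9710 + 0.9710 - 1.9219 = 0.0200

All forms give I(X;Y) = 0.0200 bits. ✓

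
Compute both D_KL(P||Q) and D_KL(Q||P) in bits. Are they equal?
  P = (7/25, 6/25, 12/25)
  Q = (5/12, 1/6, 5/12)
D_KL(P||Q) = 0.0637, D_KL(Q||P) = 0.0662

KL divergence is not symmetric: D_KL(P||Q) ≠ D_KL(Q||P) in general.

D_KL(P||Q) = 0.0637 bits
D_KL(Q||P) = 0.0662 bits

No, they are not equal!

This asymmetry is why KL divergence is not a true distance metric.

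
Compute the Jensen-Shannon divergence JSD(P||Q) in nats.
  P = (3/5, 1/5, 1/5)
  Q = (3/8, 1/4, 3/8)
0.0280 nats

Jensen-Shannon divergence is:
JSD(P||Q) = 0.5 × D_KL(P||M) + 0.5 × D_KL(Q||M)
where M = 0.5 × (P + Q) is the mixture distribution.

M = 0.5 × (3/5, 1/5, 1/5) + 0.5 × (3/8, 1/4, 3/8) = (0.4875, 9/40, 0.2875)

D_KL(P||M) = 0.0284 nats
D_KL(Q||M) = 0.0276 nats

JSD(P||Q) = 0.5 × 0.0284 + 0.5 × 0.0276 = 0.0280 nats

Unlike KL divergence, JSD is symmetric and bounded: 0 ≤ JSD ≤ log(2).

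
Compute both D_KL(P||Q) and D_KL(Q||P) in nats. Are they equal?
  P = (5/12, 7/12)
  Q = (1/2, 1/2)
D_KL(P||Q) = 0.0140, D_KL(Q||P) = 0.0141

KL divergence is not symmetric: D_KL(P||Q) ≠ D_KL(Q||P) in general.

D_KL(P||Q) = 0.0140 nats
D_KL(Q||P) = 0.0141 nats

No, they are not equal!

This asymmetry is why KL divergence is not a true distance metric.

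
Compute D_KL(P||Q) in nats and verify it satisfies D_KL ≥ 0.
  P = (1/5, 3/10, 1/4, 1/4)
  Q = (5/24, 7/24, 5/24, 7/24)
0.0073 nats

KL divergence satisfies the Gibbs inequality: D_KL(P||Q) ≥ 0 for all distributions P, Q.

D_KL(P||Q) = Σ p(x) log(p(x)/q(x))
Term by term:
  x=0: 1/5 × log_e[(1/5)/(5/24)] = -0.0082
  x=1: 3/10 × log_e[(3/10)/(7/24)] = 0.0085
  x=2: 1/4 × log_e[(1/4)/(5/24)] = 0.0456
  x=3: 1/4 × log_e[(1/4)/(7/24)] = -0.0385
D_KL(P||Q) = 0.0073 nats

D_KL(P||Q) = 0.0073 ≥ 0 ✓

This non-negativity is a fundamental property: relative entropy cannot be negative because it measures how different Q is from P.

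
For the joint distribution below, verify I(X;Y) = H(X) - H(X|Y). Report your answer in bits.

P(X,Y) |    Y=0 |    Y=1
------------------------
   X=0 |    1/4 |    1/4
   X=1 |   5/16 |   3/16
I(X;Y) = 0.0115 bits

Mutual information has multiple equivalent forms:
- I(X;Y) = H(X) - H(X|Y)
- I(X;Y) = H(Y) - H(Y|X)
- I(X;Y) = H(X) + H(Y) - H(X,Y)

Computing all quantities:
H(X) = 1.0000, H(Y) = 0.9887, H(X,Y) = 1.9772
H(X|Y) = 0.9885, H(Y|X) = 0.9772

Verification:
H(X) - H(X|Y) = 1.0000 - 0.9885 = 0.0115
H(Y) - H(Y|X) = 0.9887 - 0.9772 = 0.0115
H(X) + H(Y) - H(X,Y) = 1.0000 + 0.9887 - 1.9772 = 0.0115

All forms give I(X;Y) = 0.0115 bits. ✓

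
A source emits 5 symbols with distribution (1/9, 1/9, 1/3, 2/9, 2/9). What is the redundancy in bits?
0.1248 bits

Redundancy measures how far a source is from maximum entropy:
R = H_max - H(X)

Maximum entropy for 5 symbols: H_max = log_2(5) = 2.3219 bits
Actual entropy: H(X) = 2.1972 bits
Redundancy: R = 2.3219 - 2.1972 = 0.1248 bits

This redundancy represents potential for compression: the source could be compressed by 0.1248 bits per symbol.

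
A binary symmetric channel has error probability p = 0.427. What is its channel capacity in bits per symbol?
0.0154 bits

For a binary symmetric channel (BSC) with error probability p:
Capacity C = 1 - H(p) bits per symbol

where H(p) = -p log₂(p) - (1-p) log₂(1-p) is the binary entropy function.

H(0.427) = 0.9846 bits
C = 1 - 0.9846 = 0.0154 bits per symbol

This means we can reliably transmit up to 0.0154 bits of information per channel use.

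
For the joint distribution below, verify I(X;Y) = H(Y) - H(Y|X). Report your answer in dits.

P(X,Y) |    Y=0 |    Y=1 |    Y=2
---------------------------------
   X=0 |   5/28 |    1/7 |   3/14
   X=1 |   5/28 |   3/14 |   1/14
I(X;Y) = 0.0182 dits

Mutual information has multiple equivalent forms:
- I(X;Y) = H(X) - H(X|Y)
- I(X;Y) = H(Y) - H(Y|X)
- I(X;Y) = H(X) + H(Y) - H(X,Y)

Computing all quantities:
H(X) = 0.2999, H(Y) = 0.4748, H(X,Y) = 0.7565
H(X|Y) = 0.2817, H(Y|X) = 0.4566

Verification:
H(X) - H(X|Y) = 0.2999 - 0.2817 = 0.0182
H(Y) - H(Y|X) = 0.4748 - 0.4566 = 0.0182
H(X) + H(Y) - H(X,Y) = 0.2999 + 0.4748 - 0.7565 = 0.0182

All forms give I(X;Y) = 0.0182 dits. ✓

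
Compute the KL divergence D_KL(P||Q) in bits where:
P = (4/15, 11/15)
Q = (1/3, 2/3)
0.0150 bits

KL divergence: D_KL(P||Q) = Σ p(x) log(p(x)/q(x))

Computing term by term:
  x=0: 4/15 × log_2[(4/15)/(1/3)] = 4/15 × -0.3219 = -0.0858
  x=1: 11/15 × log_2[(11/15)/(2/3)] = 11/15 × 0.1375 = 0.1008

D_KL(P||Q) = 0.0150 bits

Note: KL divergence is always non-negative and equals 0 iff P = Q.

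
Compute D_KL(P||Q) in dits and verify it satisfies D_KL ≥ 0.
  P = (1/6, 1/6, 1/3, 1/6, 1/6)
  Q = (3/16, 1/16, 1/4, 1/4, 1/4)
0.0454 dits

KL divergence satisfies the Gibbs inequality: D_KL(P||Q) ≥ 0 for all distributions P, Q.

D_KL(P||Q) = Σ p(x) log(p(x)/q(x))
Term by term:
  x=0: 1/6 × log_10[(1/6)/(3/16)] = -0.0085
  x=1: 1/6 × log_10[(1/6)/(1/16)] = 0.0710
  x=2: 1/3 × log_10[(1/3)/(1/4)] = 0.0416
  x=3: 1/6 × log_10[(1/6)/(1/4)] = -0.0293
  x=4: 1/6 × log_10[(1/6)/(1/4)] = -0.0293
D_KL(P||Q) = 0.0454 dits

D_KL(P||Q) = 0.0454 ≥ 0 ✓

This non-negativity is a fundamental property: relative entropy cannot be negative because it measures how different Q is from P.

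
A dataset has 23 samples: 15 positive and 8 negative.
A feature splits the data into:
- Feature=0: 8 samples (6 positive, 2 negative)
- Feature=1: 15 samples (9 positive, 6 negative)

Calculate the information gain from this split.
0.0167 bits

Information Gain = H(Y) - H(Y|Feature)

Before split:
P(positive) = 15/23 = 0.6522
H(Y) = 0.9321 bits

After split:
Feature=0: H = 0.8113 bits (weight = 8/23)
Feature=1: H = 0.9710 bits (weight = 15/23)
H(Y|Feature) = (8/23)×0.8113 + (15/23)×0.9710 = 0.9154 bits

Information Gain = 0.9321 - 0.9154 = 0.0167 bits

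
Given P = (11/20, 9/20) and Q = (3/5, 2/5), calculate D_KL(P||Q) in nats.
0.0051 nats

KL divergence: D_KL(P||Q) = Σ p(x) log(p(x)/q(x))

Computing term by term:
  x=0: 11/20 × log_e[(11/20)/(3/5)] = 11/20 × -0.0870 = -0.0479
  x=1: 9/20 × log_e[(9/20)/(2/5)] = 9/20 × 0.1178 = 0.0530

D_KL(P||Q) = 0.0051 nats

Note: KL divergence is always non-negative and equals 0 iff P = Q.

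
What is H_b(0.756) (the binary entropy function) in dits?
0.2413 dits

The binary entropy function is:
H(p) = -p log(p) - (1-p) log(1-p)

H(0.756) = -0.756 × log_10(0.756) - 0.244 × log_10(0.244)
H(0.756) = 0.2413 dits

Note: Binary entropy is maximized at p=0.5 (H=1 bit) and minimized at p=0 or p=1 (H=0).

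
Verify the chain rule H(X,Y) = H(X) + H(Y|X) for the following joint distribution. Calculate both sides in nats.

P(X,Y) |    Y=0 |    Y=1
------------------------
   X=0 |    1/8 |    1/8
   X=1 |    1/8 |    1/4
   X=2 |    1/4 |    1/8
H(X,Y) = 1.7329, H(X) = 1.0822, H(Y|X) = 0.6507 (all in nats)

Chain rule: H(X,Y) = H(X) + H(Y|X)

Left side — joint entropy directly:
H(X,Y) = -Σ p(x,y) log p(x,y) = 1.7329 nats

Right side — compute H(Y|X) from the conditional distributions:
P(X) = (1/4, 3/8, 3/8), so H(X) = 1.0822 nats
H(Y|X) = Σ_x P(X=x) · H(Y|X=x):
  P(Y|X=0) = (1/2, 1/2), H(Y|X=0) = 0.6931, weight P(X=0) = 1/4
  P(Y|X=1) = (1/3, 2/3), H(Y|X=1) = 0.6365, weight P(X=1) = 3/8
  P(Y|X=2) = (2/3, 1/3), H(Y|X=2) = 0.6365, weight P(X=2) = 3/8
H(Y|X) = 0.6507 nats

H(X) + H(Y|X) = 1.0822 + 0.6507 = 1.7329 nats

Both sides equal 1.7329 nats. ✓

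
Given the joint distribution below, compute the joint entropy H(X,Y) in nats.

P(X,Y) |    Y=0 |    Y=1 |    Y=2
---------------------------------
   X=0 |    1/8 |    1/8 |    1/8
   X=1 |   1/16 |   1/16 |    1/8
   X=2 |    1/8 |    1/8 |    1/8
2.1661 nats

Joint entropy is H(X,Y) = -Σ_{x,y} p(x,y) log p(x,y).

Summing over all non-zero entries:
H(X,Y) = -[1/8·log_e(1/8) + 1/8·log_e(1/8) + 1/8·log_e(1/8) + 1/16·log_e(1/16) + 1/16·log_e(1/16) + 1/8·log_e(1/8) + 1/8·log_e(1/8) + 1/8·log_e(1/8) + 1/8·log_e(1/8)]
H(X,Y) = 2.1661 nats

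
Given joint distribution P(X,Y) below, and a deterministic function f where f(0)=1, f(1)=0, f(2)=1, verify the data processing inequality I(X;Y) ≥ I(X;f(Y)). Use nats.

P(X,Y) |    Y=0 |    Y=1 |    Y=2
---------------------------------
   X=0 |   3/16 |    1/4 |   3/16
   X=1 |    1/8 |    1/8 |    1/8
I(X;Y) = 0.0022, I(X;f(Y)) = 0.0022, inequality holds: 0.0022 ≥ 0.0022

Data Processing Inequality: For any Markov chain X → Y → Z, we have I(X;Y) ≥ I(X;Z).

Here Z = f(Y) is a deterministic function of Y, forming X → Y → Z.

Original I(X;Y) = 0.0022 nats

After applying f:
P(X,Z) where Z=f(Y):
- P(X,Z=0) = P(X,Y=1)
- P(X,Z=1) = P(X,Y=0) + P(X,Y=2)

I(X;Z) = I(X;f(Y)) = 0.0022 nats

Verification: 0.0022 ≥ 0.0022 ✓

Information cannot be created by processing; the function f can only lose information about X.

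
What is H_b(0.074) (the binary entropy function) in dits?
0.1146 dits

The binary entropy function is:
H(p) = -p log(p) - (1-p) log(1-p)

H(0.074) = -0.074 × log_10(0.074) - 0.926 × log_10(0.926)
H(0.074) = 0.1146 dits

Note: Binary entropy is maximized at p=0.5 (H=1 bit) and minimized at p=0 or p=1 (H=0).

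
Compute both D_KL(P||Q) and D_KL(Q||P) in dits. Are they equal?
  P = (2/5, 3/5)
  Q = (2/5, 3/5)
D_KL(P||Q) = 0.0000, D_KL(Q||P) = 0.0000

KL divergence is not symmetric: D_KL(P||Q) ≠ D_KL(Q||P) in general.

D_KL(P||Q) = 0.0000 dits
D_KL(Q||P) = 0.0000 dits

In this case they happen to be equal (to 4 decimal places).

This asymmetry is why KL divergence is not a true distance metric.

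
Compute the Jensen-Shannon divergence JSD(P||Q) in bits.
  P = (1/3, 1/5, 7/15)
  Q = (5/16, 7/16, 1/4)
0.0569 bits

Jensen-Shannon divergence is:
JSD(P||Q) = 0.5 × D_KL(P||M) + 0.5 × D_KL(Q||M)
where M = 0.5 × (P + Q) is the mixture distribution.

M = 0.5 × (1/3, 1/5, 7/15) + 0.5 × (5/16, 7/16, 1/4) = (0.322917, 0.31875, 0.358333)

D_KL(P||M) = 0.0586 bits
D_KL(Q||M) = 0.0552 bits

JSD(P||Q) = 0.5 × 0.0586 + 0.5 × 0.0552 = 0.0569 bits

Unlike KL divergence, JSD is symmetric and bounded: 0 ≤ JSD ≤ log(2).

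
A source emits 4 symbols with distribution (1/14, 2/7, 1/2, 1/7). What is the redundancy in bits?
0.3106 bits

Redundancy measures how far a source is from maximum entropy:
R = H_max - H(X)

Maximum entropy for 4 symbols: H_max = log_2(4) = 2.0000 bits
Actual entropy: H(X) = 1.6894 bits
Redundancy: R = 2.0000 - 1.6894 = 0.3106 bits

This redundancy represents potential for compression: the source could be compressed by 0.3106 bits per symbol.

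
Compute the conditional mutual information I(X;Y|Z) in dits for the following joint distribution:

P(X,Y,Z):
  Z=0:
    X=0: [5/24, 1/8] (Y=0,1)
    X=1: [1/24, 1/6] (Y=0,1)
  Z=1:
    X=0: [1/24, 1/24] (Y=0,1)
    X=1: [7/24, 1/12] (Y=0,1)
0.0266 dits

Conditional mutual information: I(X;Y|Z) = H(X|Z) + H(Y|Z) - H(X,Y|Z)

H(Z) = 0.2995
H(X,Z) = 0.5506 → H(X|Z) = 0.2511
H(Y,Z) = 0.5785 → H(Y|Z) = 0.2790
H(X,Y,Z) = 0.8030 → H(X,Y|Z) = 0.5035

I(X;Y|Z) = 0.2511 + 0.2790 - 0.5035 = 0.0266 dits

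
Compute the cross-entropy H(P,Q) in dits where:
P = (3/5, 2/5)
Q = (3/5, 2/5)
0.2923 dits

Cross-entropy: H(P,Q) = -Σ p(x) log q(x)

Alternatively: H(P,Q) = H(P) + D_KL(P||Q)
H(P) = 0.2923 dits
D_KL(P||Q) = 0.0000 dits

H(P,Q) = 0.2923 + 0.0000 = 0.2923 dits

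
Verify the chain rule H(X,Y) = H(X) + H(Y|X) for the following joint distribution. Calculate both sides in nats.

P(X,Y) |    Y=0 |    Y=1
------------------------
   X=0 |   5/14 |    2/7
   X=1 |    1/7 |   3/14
H(X,Y) = 1.3337, H(X) = 0.6518, H(Y|X) = 0.6820 (all in nats)

Chain rule: H(X,Y) = H(X) + H(Y|X)

Left side — joint entropy directly:
H(X,Y) = -Σ p(x,y) log p(x,y) = 1.3337 nats

Right side — compute H(Y|X) from the conditional distributions:
P(X) = (9/14, 5/14), so H(X) = 0.6518 nats
H(Y|X) = Σ_x P(X=x) · H(Y|X=x):
  P(Y|X=0) = (5/9, 4/9), H(Y|X=0) = 0.6870, weight P(X=0) = 9/14
  P(Y|X=1) = (2/5, 3/5), H(Y|X=1) = 0.6730, weight P(X=1) = 5/14
H(Y|X) = 0.6820 nats

H(X) + H(Y|X) = 0.6518 + 0.6820 = 1.3337 nats

Both sides equal 1.3337 nats. ✓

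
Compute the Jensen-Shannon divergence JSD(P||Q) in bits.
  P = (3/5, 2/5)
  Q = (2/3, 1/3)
0.0035 bits

Jensen-Shannon divergence is:
JSD(P||Q) = 0.5 × D_KL(P||M) + 0.5 × D_KL(Q||M)
where M = 0.5 × (P + Q) is the mixture distribution.

M = 0.5 × (3/5, 2/5) + 0.5 × (2/3, 1/3) = (19/30, 11/30)

D_KL(P||M) = 0.0034 bits
D_KL(Q||M) = 0.0035 bits

JSD(P||Q) = 0.5 × 0.0034 + 0.5 × 0.0035 = 0.0035 bits

Unlike KL divergence, JSD is symmetric and bounded: 0 ≤ JSD ≤ log(2).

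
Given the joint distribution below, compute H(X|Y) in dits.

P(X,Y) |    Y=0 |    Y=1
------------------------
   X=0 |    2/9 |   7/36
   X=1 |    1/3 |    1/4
0.2947 dits

Using the chain rule: H(X|Y) = H(X,Y) - H(Y)

First, compute H(X,Y) = 0.5930 dits

Marginal P(Y) = (5/9, 4/9)
H(Y) = 0.2983 dits

H(X|Y) = H(X,Y) - H(Y) = 0.5930 - 0.2983 = 0.2947 dits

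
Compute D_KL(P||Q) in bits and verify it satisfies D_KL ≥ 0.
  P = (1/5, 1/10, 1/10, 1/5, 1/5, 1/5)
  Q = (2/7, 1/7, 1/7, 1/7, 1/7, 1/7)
0.0854 bits

KL divergence satisfies the Gibbs inequality: D_KL(P||Q) ≥ 0 for all distributions P, Q.

D_KL(P||Q) = Σ p(x) log(p(x)/q(x))
Term by term:
  x=0: 1/5 × log_2[(1/5)/(2/7)] = -0.1029
  x=1: 1/10 × log_2[(1/10)/(1/7)] = -0.0515
  x=2: 1/10 × log_2[(1/10)/(1/7)] = -0.0515
  x=3: 1/5 × log_2[(1/5)/(1/7)] = 0.0971
  x=4: 1/5 × log_2[(1/5)/(1/7)] = 0.0971
  x=5: 1/5 × log_2[(1/5)/(1/7)] = 0.0971
D_KL(P||Q) = 0.0854 bits

D_KL(P||Q) = 0.0854 ≥ 0 ✓

This non-negativity is a fundamental property: relative entropy cannot be negative because it measures how different Q is from P.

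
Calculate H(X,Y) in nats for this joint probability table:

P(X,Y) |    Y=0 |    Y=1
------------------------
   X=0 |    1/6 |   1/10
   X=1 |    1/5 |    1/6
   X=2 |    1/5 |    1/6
1.7699 nats

Joint entropy is H(X,Y) = -Σ_{x,y} p(x,y) log p(x,y).

Summing over all non-zero entries:
H(X,Y) = -[1/6·log_e(1/6) + 1/10·log_e(1/10) + 1/5·log_e(1/5) + 1/6·log_e(1/6) + 1/5·log_e(1/5) + 1/6·log_e(1/6)]
H(X,Y) = 1.7699 nats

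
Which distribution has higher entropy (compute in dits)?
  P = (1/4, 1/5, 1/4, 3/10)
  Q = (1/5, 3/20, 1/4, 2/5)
P

Computing entropies in dits:
H(P) = 0.5977
H(Q) = 0.5731

Distribution P has higher entropy.

Intuition: The distribution closer to uniform (more spread out) has higher entropy.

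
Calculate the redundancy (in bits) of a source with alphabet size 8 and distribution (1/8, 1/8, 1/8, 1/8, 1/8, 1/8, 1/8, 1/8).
0.0000 bits

Redundancy measures how far a source is from maximum entropy:
R = H_max - H(X)

Maximum entropy for 8 symbols: H_max = log_2(8) = 3.0000 bits
Actual entropy: H(X) = 3.0000 bits
Redundancy: R = 3.0000 - 3.0000 = 0.0000 bits

This redundancy represents potential for compression: the source could be compressed by 0.0000 bits per symbol.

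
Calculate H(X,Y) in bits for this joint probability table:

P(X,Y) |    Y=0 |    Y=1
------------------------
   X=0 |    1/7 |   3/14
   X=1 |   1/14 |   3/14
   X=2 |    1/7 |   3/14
2.5027 bits

Joint entropy is H(X,Y) = -Σ_{x,y} p(x,y) log p(x,y).

Summing over all non-zero entries:
H(X,Y) = -[1/7·log_2(1/7) + 3/14·log_2(3/14) + 1/14·log_2(1/14) + 3/14·log_2(3/14) + 1/7·log_2(1/7) + 3/14·log_2(3/14)]
H(X,Y) = 2.5027 bits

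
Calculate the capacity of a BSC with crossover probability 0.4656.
0.0034 bits

For a binary symmetric channel (BSC) with error probability p:
Capacity C = 1 - H(p) bits per symbol

where H(p) = -p log₂(p) - (1-p) log₂(1-p) is the binary entropy function.

H(0.4656) = 0.9966 bits
C = 1 - 0.9966 = 0.0034 bits per symbol

This means we can reliably transmit up to 0.0034 bits of information per channel use.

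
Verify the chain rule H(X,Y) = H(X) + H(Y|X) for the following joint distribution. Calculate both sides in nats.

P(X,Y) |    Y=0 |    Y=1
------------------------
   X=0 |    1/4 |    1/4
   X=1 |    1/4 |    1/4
H(X,Y) = 1.3863, H(X) = 0.6931, H(Y|X) = 0.6931 (all in nats)

Chain rule: H(X,Y) = H(X) + H(Y|X)

Left side — joint entropy directly:
H(X,Y) = -Σ p(x,y) log p(x,y) = 1.3863 nats

Right side — compute H(Y|X) from the conditional distributions:
P(X) = (1/2, 1/2), so H(X) = 0.6931 nats
H(Y|X) = Σ_x P(X=x) · H(Y|X=x):
  P(Y|X=0) = (1/2, 1/2), H(Y|X=0) = 0.6931, weight P(X=0) = 1/2
  P(Y|X=1) = (1/2, 1/2), H(Y|X=1) = 0.6931, weight P(X=1) = 1/2
H(Y|X) = 0.6931 nats

H(X) + H(Y|X) = 0.6931 + 0.6931 = 1.3863 nats

Both sides equal 1.3863 nats. ✓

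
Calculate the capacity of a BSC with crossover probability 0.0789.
0.6017 bits

For a binary symmetric channel (BSC) with error probability p:
Capacity C = 1 - H(p) bits per symbol

where H(p) = -p log₂(p) - (1-p) log₂(1-p) is the binary entropy function.

H(0.0789) = 0.3983 bits
C = 1 - 0.3983 = 0.6017 bits per symbol

This means we can reliably transmit up to 0.6017 bits of information per channel use.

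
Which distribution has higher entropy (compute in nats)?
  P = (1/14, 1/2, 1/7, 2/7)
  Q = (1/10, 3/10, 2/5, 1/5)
Q

Computing entropies in nats:
H(P) = 1.1710
H(Q) = 1.2799

Distribution Q has higher entropy.

Intuition: The distribution closer to uniform (more spread out) has higher entropy.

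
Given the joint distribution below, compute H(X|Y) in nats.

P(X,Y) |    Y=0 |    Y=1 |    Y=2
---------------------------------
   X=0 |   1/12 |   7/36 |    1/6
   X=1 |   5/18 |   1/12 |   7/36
0.6140 nats

Using the chain rule: H(X|Y) = H(X,Y) - H(Y)

First, compute H(X,Y) = 1.7054 nats

Marginal P(Y) = (13/36, 5/18, 13/36)
H(Y) = 1.0914 nats

H(X|Y) = H(X,Y) - H(Y) = 1.7054 - 1.0914 = 0.6140 nats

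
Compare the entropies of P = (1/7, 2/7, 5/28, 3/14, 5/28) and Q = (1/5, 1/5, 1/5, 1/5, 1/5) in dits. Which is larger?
Q

Computing entropies in dits:
H(P) = 0.6867
H(Q) = 0.6990

Distribution Q has higher entropy.

Intuition: The distribution closer to uniform (more spread out) has higher entropy.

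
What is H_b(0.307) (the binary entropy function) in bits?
0.8897 bits

The binary entropy function is:
H(p) = -p log(p) - (1-p) log(1-p)

H(0.307) = -0.307 × log_2(0.307) - 0.693 × log_2(0.693)
H(0.307) = 0.8897 bits

Note: Binary entropy is maximized at p=0.5 (H=1 bit) and minimized at p=0 or p=1 (H=0).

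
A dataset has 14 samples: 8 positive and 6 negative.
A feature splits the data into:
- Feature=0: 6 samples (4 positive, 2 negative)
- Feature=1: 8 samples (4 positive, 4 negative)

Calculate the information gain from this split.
0.0202 bits

Information Gain = H(Y) - H(Y|Feature)

Before split:
P(positive) = 8/14 = 0.5714
H(Y) = 0.9852 bits

After split:
Feature=0: H = 0.9183 bits (weight = 6/14)
Feature=1: H = 1.0000 bits (weight = 8/14)
H(Y|Feature) = (6/14)×0.9183 + (8/14)×1.0000 = 0.9650 bits

Information Gain = 0.9852 - 0.9650 = 0.0202 bits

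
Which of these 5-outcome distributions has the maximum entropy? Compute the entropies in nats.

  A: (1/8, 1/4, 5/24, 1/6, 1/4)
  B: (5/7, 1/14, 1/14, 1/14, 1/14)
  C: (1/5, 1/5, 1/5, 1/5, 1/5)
C

For a discrete distribution over n outcomes, entropy is maximized by the uniform distribution.

Computing entropies:
H(A) = 1.5785 nats
H(B) = 0.9944 nats
H(C) = 1.6094 nats

The uniform distribution (where all probabilities equal 1/5) achieves the maximum entropy of log_e(5) = 1.6094 nats.

Distribution C has the highest entropy.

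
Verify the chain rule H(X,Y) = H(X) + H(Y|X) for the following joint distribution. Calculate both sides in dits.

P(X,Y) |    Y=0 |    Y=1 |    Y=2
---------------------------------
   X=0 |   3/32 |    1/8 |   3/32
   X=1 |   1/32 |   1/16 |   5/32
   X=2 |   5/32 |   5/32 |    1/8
H(X,Y) = 0.9187, H(X) = 0.4654, H(Y|X) = 0.4533 (all in dits)

Chain rule: H(X,Y) = H(X) + H(Y|X)

Left side — joint entropy directly:
H(X,Y) = -Σ p(x,y) log p(x,y) = 0.9187 dits

Right side — compute H(Y|X) from the conditional distributions:
P(X) = (5/16, 1/4, 7/16), so H(X) = 0.4654 dits
H(Y|X) = Σ_x P(X=x) · H(Y|X=x):
  P(Y|X=0) = (3/10, 2/5, 3/10), H(Y|X=0) = 0.4729, weight P(X=0) = 5/16
  P(Y|X=1) = (1/8, 1/4, 5/8), H(Y|X=1) = 0.3910, weight P(X=1) = 1/4
  P(Y|X=2) = (5/14, 5/14, 2/7), H(Y|X=2) = 0.4748, weight P(X=2) = 7/16
H(Y|X) = 0.4533 dits

H(X) + H(Y|X) = 0.4654 + 0.4533 = 0.9187 dits

Both sides equal 0.9187 dits. ✓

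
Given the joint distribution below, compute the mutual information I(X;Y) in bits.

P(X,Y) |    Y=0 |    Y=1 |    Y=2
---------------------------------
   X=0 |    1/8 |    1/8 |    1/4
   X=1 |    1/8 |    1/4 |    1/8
0.0613 bits

Mutual information: I(X;Y) = H(X) + H(Y) - H(X,Y)

Marginals:
P(X) = (1/2, 1/2), H(X) = 1.0000 bits
P(Y) = (1/4, 3/8, 3/8), H(Y) = 1.5613 bits

Joint entropy: H(X,Y) = 2.5000 bits

I(X;Y) = 1.0000 + 1.5613 - 2.5000 = 0.0613 bits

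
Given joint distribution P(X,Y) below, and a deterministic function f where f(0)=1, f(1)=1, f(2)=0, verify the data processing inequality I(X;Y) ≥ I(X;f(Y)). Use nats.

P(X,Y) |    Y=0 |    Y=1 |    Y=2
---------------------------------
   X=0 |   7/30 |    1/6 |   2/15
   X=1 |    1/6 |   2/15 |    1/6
I(X;Y) = 0.0071, I(X;f(Y)) = 0.0068, inequality holds: 0.0071 ≥ 0.0068

Data Processing Inequality: For any Markov chain X → Y → Z, we have I(X;Y) ≥ I(X;Z).

Here Z = f(Y) is a deterministic function of Y, forming X → Y → Z.

Original I(X;Y) = 0.0071 nats

After applying f:
P(X,Z) where Z=f(Y):
- P(X,Z=0) = P(X,Y=2)
- P(X,Z=1) = P(X,Y=0) + P(X,Y=1)

I(X;Z) = I(X;f(Y)) = 0.0068 nats

Verification: 0.0071 ≥ 0.0068 ✓

Information cannot be created by processing; the function f can only lose information about X.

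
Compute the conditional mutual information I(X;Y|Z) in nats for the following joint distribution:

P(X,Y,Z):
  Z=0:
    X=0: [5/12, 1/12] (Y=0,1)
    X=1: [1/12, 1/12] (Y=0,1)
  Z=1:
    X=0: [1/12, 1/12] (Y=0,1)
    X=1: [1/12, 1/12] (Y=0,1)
0.0341 nats

Conditional mutual information: I(X;Y|Z) = H(X|Z) + H(Y|Z) - H(X,Y|Z)

H(Z) = 0.6365
H(X,Z) = 1.2425 → H(X|Z) = 0.6059
H(Y,Z) = 1.2425 → H(Y|Z) = 0.6059
H(X,Y,Z) = 1.8143 → H(X,Y|Z) = 1.1778

I(X;Y|Z) = 0.6059 + 0.6059 - 1.1778 = 0.0341 nats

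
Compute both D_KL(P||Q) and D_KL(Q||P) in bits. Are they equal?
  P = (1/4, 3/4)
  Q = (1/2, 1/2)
D_KL(P||Q) = 0.1887, D_KL(Q||P) = 0.2075

KL divergence is not symmetric: D_KL(P||Q) ≠ D_KL(Q||P) in general.

D_KL(P||Q) = 0.1887 bits
D_KL(Q||P) = 0.2075 bits

No, they are not equal!

This asymmetry is why KL divergence is not a true distance metric.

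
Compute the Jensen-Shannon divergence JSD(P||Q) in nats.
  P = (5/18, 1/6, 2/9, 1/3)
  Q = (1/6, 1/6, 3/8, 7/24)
0.0176 nats

Jensen-Shannon divergence is:
JSD(P||Q) = 0.5 × D_KL(P||M) + 0.5 × D_KL(Q||M)
where M = 0.5 × (P + Q) is the mixture distribution.

M = 0.5 × (5/18, 1/6, 2/9, 1/3) + 0.5 × (1/6, 1/6, 3/8, 7/24) = (2/9, 1/6, 0.298611, 5/16)

D_KL(P||M) = 0.0178 nats
D_KL(Q||M) = 0.0173 nats

JSD(P||Q) = 0.5 × 0.0178 + 0.5 × 0.0173 = 0.0176 nats

Unlike KL divergence, JSD is symmetric and bounded: 0 ≤ JSD ≤ log(2).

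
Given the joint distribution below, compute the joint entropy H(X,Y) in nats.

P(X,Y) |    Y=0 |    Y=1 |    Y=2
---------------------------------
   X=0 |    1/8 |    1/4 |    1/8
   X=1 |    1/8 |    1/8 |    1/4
1.7329 nats

Joint entropy is H(X,Y) = -Σ_{x,y} p(x,y) log p(x,y).

Summing over all non-zero entries:
H(X,Y) = -[1/8·log_e(1/8) + 1/4·log_e(1/4) + 1/8·log_e(1/8) + 1/8·log_e(1/8) + 1/8·log_e(1/8) + 1/4·log_e(1/4)]
H(X,Y) = 1.7329 nats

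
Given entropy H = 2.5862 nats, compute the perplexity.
13.2792

Perplexity is e^H (or exp(H) for natural log).

H = 2.5862 nats
Perplexity = e^2.5862 = 13.2792

Interpretation: The model's uncertainty is equivalent to choosing uniformly among 13.3 options.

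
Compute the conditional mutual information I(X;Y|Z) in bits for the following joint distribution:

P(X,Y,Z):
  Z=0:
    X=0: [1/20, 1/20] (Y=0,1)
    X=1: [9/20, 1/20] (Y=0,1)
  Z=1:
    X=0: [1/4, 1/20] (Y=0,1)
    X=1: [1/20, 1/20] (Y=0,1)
0.0850 bits

Conditional mutual information: I(X;Y|Z) = H(X|Z) + H(Y|Z) - H(X,Y|Z)

H(Z) = 0.9710
H(X,Z) = 1.6855 → H(X|Z) = 0.7145
H(Y,Z) = 1.6855 → H(Y|Z) = 0.7145
H(X,Y,Z) = 2.3150 → H(X,Y|Z) = 1.3440

I(X;Y|Z) = 0.7145 + 0.7145 - 1.3440 = 0.0850 bits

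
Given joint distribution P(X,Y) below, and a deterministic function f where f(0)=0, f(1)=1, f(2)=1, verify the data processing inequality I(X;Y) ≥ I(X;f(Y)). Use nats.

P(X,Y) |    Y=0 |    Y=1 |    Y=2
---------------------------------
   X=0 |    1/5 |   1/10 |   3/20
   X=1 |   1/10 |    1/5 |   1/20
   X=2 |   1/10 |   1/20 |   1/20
I(X;Y) = 0.0607, I(X;f(Y)) = 0.0159, inequality holds: 0.0607 ≥ 0.0159

Data Processing Inequality: For any Markov chain X → Y → Z, we have I(X;Y) ≥ I(X;Z).

Here Z = f(Y) is a deterministic function of Y, forming X → Y → Z.

Original I(X;Y) = 0.0607 nats

After applying f:
P(X,Z) where Z=f(Y):
- P(X,Z=0) = P(X,Y=0)
- P(X,Z=1) = P(X,Y=1) + P(X,Y=2)

I(X;Z) = I(X;f(Y)) = 0.0159 nats

Verification: 0.0607 ≥ 0.0159 ✓

Information cannot be created by processing; the function f can only lose information about X.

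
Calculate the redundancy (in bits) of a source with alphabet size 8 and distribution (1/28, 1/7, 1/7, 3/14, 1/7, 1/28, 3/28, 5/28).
0.1882 bits

Redundancy measures how far a source is from maximum entropy:
R = H_max - H(X)

Maximum entropy for 8 symbols: H_max = log_2(8) = 3.0000 bits
Actual entropy: H(X) = 2.8118 bits
Redundancy: R = 3.0000 - 2.8118 = 0.1882 bits

This redundancy represents potential for compression: the source could be compressed by 0.1882 bits per symbol.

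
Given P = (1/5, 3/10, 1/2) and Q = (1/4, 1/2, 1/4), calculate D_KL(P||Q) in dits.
0.0646 dits

KL divergence: D_KL(P||Q) = Σ p(x) log(p(x)/q(x))

Computing term by term:
  x=0: 1/5 × log_10[(1/5)/(1/4)] = 1/5 × -0.0969 = -0.0194
  x=1: 3/10 × log_10[(3/10)/(1/2)] = 3/10 × -0.2218 = -0.0666
  x=2: 1/2 × log_10[(1/2)/(1/4)] = 1/2 × 0.3010 = 0.1505

D_KL(P||Q) = 0.0646 dits

Note: KL divergence is always non-negative and equals 0 iff P = Q.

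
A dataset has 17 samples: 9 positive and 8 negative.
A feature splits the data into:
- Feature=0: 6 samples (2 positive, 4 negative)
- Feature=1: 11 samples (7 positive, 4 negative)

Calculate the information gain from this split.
0.0615 bits

Information Gain = H(Y) - H(Y|Feature)

Before split:
P(positive) = 9/17 = 0.5294
H(Y) = 0.9975 bits

After split:
Feature=0: H = 0.9183 bits (weight = 6/17)
Feature=1: H = 0.9457 bits (weight = 11/17)
H(Y|Feature) = (6/17)×0.9183 + (11/17)×0.9457 = 0.9360 bits

Information Gain = 0.9975 - 0.9360 = 0.0615 bits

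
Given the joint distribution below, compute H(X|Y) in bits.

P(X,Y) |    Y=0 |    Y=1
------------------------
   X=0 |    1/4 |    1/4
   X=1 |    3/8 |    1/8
0.9512 bits

Using the chain rule: H(X|Y) = H(X,Y) - H(Y)

First, compute H(X,Y) = 1.9056 bits

Marginal P(Y) = (5/8, 3/8)
H(Y) = 0.9544 bits

H(X|Y) = H(X,Y) - H(Y) = 1.9056 - 0.9544 = 0.9512 bits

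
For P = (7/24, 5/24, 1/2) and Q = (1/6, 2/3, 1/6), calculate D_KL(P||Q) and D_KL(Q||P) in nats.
D_KL(P||Q) = 0.4702, D_KL(Q||P) = 0.4991

KL divergence is not symmetric: D_KL(P||Q) ≠ D_KL(Q||P) in general.

D_KL(P||Q) = 0.4702 nats
D_KL(Q||P) = 0.4991 nats

No, they are not equal!

This asymmetry is why KL divergence is not a true distance metric.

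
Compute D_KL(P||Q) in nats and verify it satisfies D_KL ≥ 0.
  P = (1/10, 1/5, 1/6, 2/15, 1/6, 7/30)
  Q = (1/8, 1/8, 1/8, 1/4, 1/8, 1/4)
0.0677 nats

KL divergence satisfies the Gibbs inequality: D_KL(P||Q) ≥ 0 for all distributions P, Q.

D_KL(P||Q) = Σ p(x) log(p(x)/q(x))
Term by term:
  x=0: 1/10 × log_e[(1/10)/(1/8)] = -0.0223
  x=1: 1/5 × log_e[(1/5)/(1/8)] = 0.0940
  x=2: 1/6 × log_e[(1/6)/(1/8)] = 0.0479
  x=3: 2/15 × log_e[(2/15)/(1/4)] = -0.0838
  x=4: 1/6 × log_e[(1/6)/(1/8)] = 0.0479
  x=5: 7/30 × log_e[(7/30)/(1/4)] = -0.0161
D_KL(P||Q) = 0.0677 nats

D_KL(P||Q) = 0.0677 ≥ 0 ✓

This non-negativity is a fundamental property: relative entropy cannot be negative because it measures how different Q is from P.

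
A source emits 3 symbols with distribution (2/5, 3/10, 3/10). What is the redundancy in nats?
0.0097 nats

Redundancy measures how far a source is from maximum entropy:
R = H_max - H(X)

Maximum entropy for 3 symbols: H_max = log_e(3) = 1.0986 nats
Actual entropy: H(X) = 1.0889 nats
Redundancy: R = 1.0986 - 1.0889 = 0.0097 nats

This redundancy represents potential for compression: the source could be compressed by 0.0097 nats per symbol.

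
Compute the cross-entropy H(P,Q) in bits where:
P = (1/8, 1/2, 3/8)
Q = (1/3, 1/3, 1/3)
1.5850 bits

Cross-entropy: H(P,Q) = -Σ p(x) log q(x)

Alternatively: H(P,Q) = H(P) + D_KL(P||Q)
H(P) = 1.4056 bits
D_KL(P||Q) = 0.1793 bits

H(P,Q) = 1.4056 + 0.1793 = 1.5850 bits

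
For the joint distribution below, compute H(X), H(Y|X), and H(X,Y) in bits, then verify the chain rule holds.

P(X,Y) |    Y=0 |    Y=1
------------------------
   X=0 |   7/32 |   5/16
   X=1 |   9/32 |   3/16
H(X,Y) = 1.9716, H(X) = 0.9972, H(Y|X) = 0.9744 (all in bits)

Chain rule: H(X,Y) = H(X) + H(Y|X)

Left side — joint entropy directly:
H(X,Y) = -Σ p(x,y) log p(x,y) = 1.9716 bits

Right side — compute H(Y|X) from the conditional distributions:
P(X) = (17/32, 15/32), so H(X) = 0.9972 bits
H(Y|X) = Σ_x P(X=x) · H(Y|X=x):
  P(Y|X=0) = (7/17, 10/17), H(Y|X=0) = 0.9774, weight P(X=0) = 17/32
  P(Y|X=1) = (3/5, 2/5), H(Y|X=1) = 0.9710, weight P(X=1) = 15/32
H(Y|X) = 0.9744 bits

H(X) + H(Y|X) = 0.9972 + 0.9744 = 1.9716 bits

Both sides equal 1.9716 bits. ✓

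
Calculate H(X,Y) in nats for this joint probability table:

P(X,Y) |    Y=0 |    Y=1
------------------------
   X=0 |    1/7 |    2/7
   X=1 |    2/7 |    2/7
1.3518 nats

Joint entropy is H(X,Y) = -Σ_{x,y} p(x,y) log p(x,y).

Summing over all non-zero entries:
H(X,Y) = -[1/7·log_e(1/7) + 2/7·log_e(2/7) + 2/7·log_e(2/7) + 2/7·log_e(2/7)]
H(X,Y) = 1.3518 nats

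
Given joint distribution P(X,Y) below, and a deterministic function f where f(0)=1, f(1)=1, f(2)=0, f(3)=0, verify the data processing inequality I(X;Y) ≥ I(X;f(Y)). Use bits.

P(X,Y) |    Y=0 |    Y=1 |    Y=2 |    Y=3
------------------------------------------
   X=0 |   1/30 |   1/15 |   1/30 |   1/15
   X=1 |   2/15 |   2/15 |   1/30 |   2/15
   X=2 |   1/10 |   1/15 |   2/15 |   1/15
I(X;Y) = 0.0928, I(X;f(Y)) = 0.0158, inequality holds: 0.0928 ≥ 0.0158

Data Processing Inequality: For any Markov chain X → Y → Z, we have I(X;Y) ≥ I(X;Z).

Here Z = f(Y) is a deterministic function of Y, forming X → Y → Z.

Original I(X;Y) = 0.0928 bits

After applying f:
P(X,Z) where Z=f(Y):
- P(X,Z=0) = P(X,Y=2) + P(X,Y=3)
- P(X,Z=1) = P(X,Y=0) + P(X,Y=1)

I(X;Z) = I(X;f(Y)) = 0.0158 bits

Verification: 0.0928 ≥ 0.0158 ✓

Information cannot be created by processing; the function f can only lose information about X.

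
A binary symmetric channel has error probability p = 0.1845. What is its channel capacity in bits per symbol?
0.3102 bits

For a binary symmetric channel (BSC) with error probability p:
Capacity C = 1 - H(p) bits per symbol

where H(p) = -p log₂(p) - (1-p) log₂(1-p) is the binary entropy function.

H(0.1845) = 0.6898 bits
C = 1 - 0.6898 = 0.3102 bits per symbol

This means we can reliably transmit up to 0.3102 bits of information per channel use.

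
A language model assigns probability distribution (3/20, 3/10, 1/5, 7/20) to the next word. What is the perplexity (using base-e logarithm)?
3.8003

Perplexity is e^H (or exp(H) for natural log).

First, H = -Σ p log p = 1.3351 nats
Perplexity = e^1.3351 = 3.8003

Interpretation: The model's uncertainty is equivalent to choosing uniformly among 3.8 options.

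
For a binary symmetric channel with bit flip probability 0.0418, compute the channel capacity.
0.7495 bits

For a binary symmetric channel (BSC) with error probability p:
Capacity C = 1 - H(p) bits per symbol

where H(p) = -p log₂(p) - (1-p) log₂(1-p) is the binary entropy function.

H(0.0418) = 0.2505 bits
C = 1 - 0.2505 = 0.7495 bits per symbol

This means we can reliably transmit up to 0.7495 bits of information per channel use.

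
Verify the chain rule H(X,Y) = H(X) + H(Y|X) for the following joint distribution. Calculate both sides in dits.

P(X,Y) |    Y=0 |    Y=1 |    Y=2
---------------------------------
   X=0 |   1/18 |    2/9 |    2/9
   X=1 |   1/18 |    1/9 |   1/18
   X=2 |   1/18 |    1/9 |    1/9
H(X,Y) = 0.8873, H(X) = 0.4502, H(Y|X) = 0.4371 (all in dits)

Chain rule: H(X,Y) = H(X) + H(Y|X)

Left side — joint entropy directly:
H(X,Y) = -Σ p(x,y) log p(x,y) = 0.8873 dits

Right side — compute H(Y|X) from the conditional distributions:
P(X) = (1/2, 2/9, 5/18), so H(X) = 0.4502 dits
H(Y|X) = Σ_x P(X=x) · H(Y|X=x):
  P(Y|X=0) = (1/9, 4/9, 4/9), H(Y|X=0) = 0.4191, weight P(X=0) = 1/2
  P(Y|X=1) = (1/4, 1/2, 1/4), H(Y|X=1) = 0.4515, weight P(X=1) = 2/9
  P(Y|X=2) = (1/5, 2/5, 2/5), H(Y|X=2) = 0.4581, weight P(X=2) = 5/18
H(Y|X) = 0.4371 dits

H(X) + H(Y|X) = 0.4502 + 0.4371 = 0.8873 dits

Both sides equal 0.8873 dits. ✓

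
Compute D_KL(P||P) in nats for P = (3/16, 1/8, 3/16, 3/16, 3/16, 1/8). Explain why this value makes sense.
0.0000 nats

KL divergence satisfies the Gibbs inequality: D_KL(P||Q) ≥ 0 for all distributions P, Q.

D_KL(P||Q) = Σ p(x) log(p(x)/q(x))
Each term is p(x) × log_e(p(x)/p(x)) = p(x) × log_e(1) = 0, so the sum is 0.
D_KL(P||Q) = 0.0000 nats

When P = Q, the KL divergence is exactly 0, as there is no 'divergence' between identical distributions.

This non-negativity is a fundamental property: relative entropy cannot be negative because it measures how different Q is from P.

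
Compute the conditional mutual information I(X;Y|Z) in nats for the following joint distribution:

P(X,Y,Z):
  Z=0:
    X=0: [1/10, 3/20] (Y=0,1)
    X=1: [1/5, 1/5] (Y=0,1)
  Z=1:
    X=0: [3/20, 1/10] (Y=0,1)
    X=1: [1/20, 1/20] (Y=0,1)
0.0046 nats

Conditional mutual information: I(X;Y|Z) = H(X|Z) + H(Y|Z) - H(X,Y|Z)

H(Z) = 0.6474
H(X,Z) = 1.2899 → H(X|Z) = 0.6425
H(Y,Z) = 1.3351 → H(Y|Z) = 0.6876
H(X,Y,Z) = 1.9730 → H(X,Y|Z) = 1.3256

I(X;Y|Z) = 0.6425 + 0.6876 - 1.3256 = 0.0046 nats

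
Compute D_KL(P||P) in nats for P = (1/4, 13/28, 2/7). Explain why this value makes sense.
0.0000 nats

KL divergence satisfies the Gibbs inequality: D_KL(P||Q) ≥ 0 for all distributions P, Q.

D_KL(P||Q) = Σ p(x) log(p(x)/q(x))
Each term is p(x) × log_e(p(x)/p(x)) = p(x) × log_e(1) = 0, so the sum is 0.
D_KL(P||Q) = 0.0000 nats

When P = Q, the KL divergence is exactly 0, as there is no 'divergence' between identical distributions.

This non-negativity is a fundamental property: relative entropy cannot be negative because it measures how different Q is from P.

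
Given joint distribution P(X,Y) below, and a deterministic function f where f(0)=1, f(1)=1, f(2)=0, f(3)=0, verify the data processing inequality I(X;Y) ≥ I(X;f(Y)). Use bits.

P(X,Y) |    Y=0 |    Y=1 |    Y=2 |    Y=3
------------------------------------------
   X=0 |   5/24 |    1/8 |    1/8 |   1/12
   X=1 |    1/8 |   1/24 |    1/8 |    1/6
I(X;Y) = 0.0621, I(X;f(Y)) = 0.0459, inequality holds: 0.0621 ≥ 0.0459

Data Processing Inequality: For any Markov chain X → Y → Z, we have I(X;Y) ≥ I(X;Z).

Here Z = f(Y) is a deterministic function of Y, forming X → Y → Z.

Original I(X;Y) = 0.0621 bits

After applying f:
P(X,Z) where Z=f(Y):
- P(X,Z=0) = P(X,Y=2) + P(X,Y=3)
- P(X,Z=1) = P(X,Y=0) + P(X,Y=1)

I(X;Z) = I(X;f(Y)) = 0.0459 bits

Verification: 0.0621 ≥ 0.0459 ✓

Information cannot be created by processing; the function f can only lose information about X.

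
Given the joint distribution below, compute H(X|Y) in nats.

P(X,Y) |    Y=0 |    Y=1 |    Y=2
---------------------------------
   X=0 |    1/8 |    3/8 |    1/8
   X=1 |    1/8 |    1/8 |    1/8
0.6277 nats

Using the chain rule: H(X|Y) = H(X,Y) - H(Y)

First, compute H(X,Y) = 1.6675 nats

Marginal P(Y) = (1/4, 1/2, 1/4)
H(Y) = 1.0397 nats

H(X|Y) = H(X,Y) - H(Y) = 1.6675 - 1.0397 = 0.6277 nats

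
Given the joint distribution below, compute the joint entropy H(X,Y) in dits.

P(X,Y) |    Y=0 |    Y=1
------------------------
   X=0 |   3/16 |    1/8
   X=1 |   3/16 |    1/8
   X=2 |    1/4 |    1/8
0.7618 dits

Joint entropy is H(X,Y) = -Σ_{x,y} p(x,y) log p(x,y).

Summing over all non-zero entries:
H(X,Y) = -[3/16·log_10(3/16) + 1/8·log_10(1/8) + 3/16·log_10(3/16) + 1/8·log_10(1/8) + 1/4·log_10(1/4) + 1/8·log_10(1/8)]
H(X,Y) = 0.7618 dits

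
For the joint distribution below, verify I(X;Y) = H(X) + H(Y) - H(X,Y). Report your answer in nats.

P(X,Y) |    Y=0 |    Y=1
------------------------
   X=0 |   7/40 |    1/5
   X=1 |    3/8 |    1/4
I(X;Y) = 0.0084 nats

Mutual information has multiple equivalent forms:
- I(X;Y) = H(X) - H(X|Y)
- I(X;Y) = H(Y) - H(Y|X)
- I(X;Y) = H(X) + H(Y) - H(X,Y)

Computing all quantities:
H(X) = 0.6616, H(Y) = 0.6881, H(X,Y) = 1.3413
H(X|Y) = 0.6532, H(Y|X) = 0.6797

Verification:
H(X) - H(X|Y) = 0.6616 - 0.6532 = 0.0084
H(Y) - H(Y|X) = 0.6881 - 0.6797 = 0.0084
H(X) + H(Y) - H(X,Y) = 0.6616 + 0.6881 - 1.3413 = 0.0084

All forms give I(X;Y) = 0.0084 nats. ✓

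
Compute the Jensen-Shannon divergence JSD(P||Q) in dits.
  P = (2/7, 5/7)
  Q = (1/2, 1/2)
0.0106 dits

Jensen-Shannon divergence is:
JSD(P||Q) = 0.5 × D_KL(P||M) + 0.5 × D_KL(Q||M)
where M = 0.5 × (P + Q) is the mixture distribution.

M = 0.5 × (2/7, 5/7) + 0.5 × (1/2, 1/2) = (11/28, 17/28)

D_KL(P||M) = 0.0109 dits
D_KL(Q||M) = 0.0102 dits

JSD(P||Q) = 0.5 × 0.0109 + 0.5 × 0.0102 = 0.0106 dits

Unlike KL divergence, JSD is symmetric and bounded: 0 ≤ JSD ≤ log(2).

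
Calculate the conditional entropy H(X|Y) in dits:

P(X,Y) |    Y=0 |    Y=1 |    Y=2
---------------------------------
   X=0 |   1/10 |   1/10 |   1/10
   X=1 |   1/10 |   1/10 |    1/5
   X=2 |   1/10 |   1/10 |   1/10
0.4669 dits

Using the chain rule: H(X|Y) = H(X,Y) - H(Y)

First, compute H(X,Y) = 0.9398 dits

Marginal P(Y) = (3/10, 3/10, 2/5)
H(Y) = 0.4729 dits

H(X|Y) = H(X,Y) - H(Y) = 0.9398 - 0.4729 = 0.4669 dits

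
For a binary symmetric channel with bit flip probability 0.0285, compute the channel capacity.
0.8132 bits

For a binary symmetric channel (BSC) with error probability p:
Capacity C = 1 - H(p) bits per symbol

where H(p) = -p log₂(p) - (1-p) log₂(1-p) is the binary entropy function.

H(0.0285) = 0.1868 bits
C = 1 - 0.1868 = 0.8132 bits per symbol

This means we can reliably transmit up to 0.8132 bits of information per channel use.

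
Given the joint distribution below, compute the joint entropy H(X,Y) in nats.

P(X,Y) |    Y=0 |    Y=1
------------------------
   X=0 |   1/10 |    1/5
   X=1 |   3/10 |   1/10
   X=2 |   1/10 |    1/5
1.6957 nats

Joint entropy is H(X,Y) = -Σ_{x,y} p(x,y) log p(x,y).

Summing over all non-zero entries:
H(X,Y) = -[1/10·log_e(1/10) + 1/5·log_e(1/5) + 3/10·log_e(3/10) + 1/10·log_e(1/10) + 1/10·log_e(1/10) + 1/5·log_e(1/5)]
H(X,Y) = 1.6957 nats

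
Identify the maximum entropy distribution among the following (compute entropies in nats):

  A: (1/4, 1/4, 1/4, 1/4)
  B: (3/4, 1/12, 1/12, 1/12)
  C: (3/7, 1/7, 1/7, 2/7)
A

For a discrete distribution over n outcomes, entropy is maximized by the uniform distribution.

Computing entropies:
H(A) = 1.3863 nats
H(B) = 0.8370 nats
H(C) = 1.2770 nats

The uniform distribution (where all probabilities equal 1/4) achieves the maximum entropy of log_e(4) = 1.3863 nats.

Distribution A has the highest entropy.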